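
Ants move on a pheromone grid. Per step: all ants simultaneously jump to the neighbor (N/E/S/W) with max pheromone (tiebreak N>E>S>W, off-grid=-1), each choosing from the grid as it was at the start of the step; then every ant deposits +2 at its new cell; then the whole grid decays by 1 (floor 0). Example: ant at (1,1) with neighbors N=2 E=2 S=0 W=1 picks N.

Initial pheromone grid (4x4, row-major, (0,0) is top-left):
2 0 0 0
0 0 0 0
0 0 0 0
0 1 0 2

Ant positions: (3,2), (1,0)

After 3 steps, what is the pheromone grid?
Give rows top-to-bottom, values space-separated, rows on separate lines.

After step 1: ants at (3,3),(0,0)
  3 0 0 0
  0 0 0 0
  0 0 0 0
  0 0 0 3
After step 2: ants at (2,3),(0,1)
  2 1 0 0
  0 0 0 0
  0 0 0 1
  0 0 0 2
After step 3: ants at (3,3),(0,0)
  3 0 0 0
  0 0 0 0
  0 0 0 0
  0 0 0 3

3 0 0 0
0 0 0 0
0 0 0 0
0 0 0 3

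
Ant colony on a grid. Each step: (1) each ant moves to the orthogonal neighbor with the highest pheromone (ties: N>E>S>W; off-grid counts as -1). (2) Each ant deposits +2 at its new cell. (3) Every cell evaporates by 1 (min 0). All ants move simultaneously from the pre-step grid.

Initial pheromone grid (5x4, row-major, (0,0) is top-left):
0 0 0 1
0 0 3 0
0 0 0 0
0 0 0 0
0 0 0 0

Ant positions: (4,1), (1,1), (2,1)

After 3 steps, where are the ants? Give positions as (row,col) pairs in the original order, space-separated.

Step 1: ant0:(4,1)->N->(3,1) | ant1:(1,1)->E->(1,2) | ant2:(2,1)->N->(1,1)
  grid max=4 at (1,2)
Step 2: ant0:(3,1)->N->(2,1) | ant1:(1,2)->W->(1,1) | ant2:(1,1)->E->(1,2)
  grid max=5 at (1,2)
Step 3: ant0:(2,1)->N->(1,1) | ant1:(1,1)->E->(1,2) | ant2:(1,2)->W->(1,1)
  grid max=6 at (1,2)

(1,1) (1,2) (1,1)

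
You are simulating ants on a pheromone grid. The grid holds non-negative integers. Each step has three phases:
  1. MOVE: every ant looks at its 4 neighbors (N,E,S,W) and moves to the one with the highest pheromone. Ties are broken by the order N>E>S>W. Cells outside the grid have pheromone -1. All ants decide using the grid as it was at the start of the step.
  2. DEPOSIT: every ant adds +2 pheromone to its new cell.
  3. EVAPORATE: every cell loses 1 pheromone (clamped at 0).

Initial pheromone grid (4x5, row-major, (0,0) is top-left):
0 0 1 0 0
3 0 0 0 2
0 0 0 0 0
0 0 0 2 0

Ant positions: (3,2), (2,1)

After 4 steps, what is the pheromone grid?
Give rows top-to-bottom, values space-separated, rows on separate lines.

After step 1: ants at (3,3),(1,1)
  0 0 0 0 0
  2 1 0 0 1
  0 0 0 0 0
  0 0 0 3 0
After step 2: ants at (2,3),(1,0)
  0 0 0 0 0
  3 0 0 0 0
  0 0 0 1 0
  0 0 0 2 0
After step 3: ants at (3,3),(0,0)
  1 0 0 0 0
  2 0 0 0 0
  0 0 0 0 0
  0 0 0 3 0
After step 4: ants at (2,3),(1,0)
  0 0 0 0 0
  3 0 0 0 0
  0 0 0 1 0
  0 0 0 2 0

0 0 0 0 0
3 0 0 0 0
0 0 0 1 0
0 0 0 2 0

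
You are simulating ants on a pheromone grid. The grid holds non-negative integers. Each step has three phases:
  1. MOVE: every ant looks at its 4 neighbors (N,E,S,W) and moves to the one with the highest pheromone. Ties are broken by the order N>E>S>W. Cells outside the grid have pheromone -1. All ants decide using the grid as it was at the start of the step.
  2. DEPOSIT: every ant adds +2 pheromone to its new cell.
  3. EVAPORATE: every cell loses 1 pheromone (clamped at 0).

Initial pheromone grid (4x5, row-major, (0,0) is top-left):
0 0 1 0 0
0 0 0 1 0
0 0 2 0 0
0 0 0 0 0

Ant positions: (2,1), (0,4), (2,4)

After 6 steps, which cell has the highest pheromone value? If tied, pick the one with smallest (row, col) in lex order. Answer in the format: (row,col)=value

Answer: (0,4)=7

Derivation:
Step 1: ant0:(2,1)->E->(2,2) | ant1:(0,4)->S->(1,4) | ant2:(2,4)->N->(1,4)
  grid max=3 at (1,4)
Step 2: ant0:(2,2)->N->(1,2) | ant1:(1,4)->N->(0,4) | ant2:(1,4)->N->(0,4)
  grid max=3 at (0,4)
Step 3: ant0:(1,2)->S->(2,2) | ant1:(0,4)->S->(1,4) | ant2:(0,4)->S->(1,4)
  grid max=5 at (1,4)
Step 4: ant0:(2,2)->N->(1,2) | ant1:(1,4)->N->(0,4) | ant2:(1,4)->N->(0,4)
  grid max=5 at (0,4)
Step 5: ant0:(1,2)->S->(2,2) | ant1:(0,4)->S->(1,4) | ant2:(0,4)->S->(1,4)
  grid max=7 at (1,4)
Step 6: ant0:(2,2)->N->(1,2) | ant1:(1,4)->N->(0,4) | ant2:(1,4)->N->(0,4)
  grid max=7 at (0,4)
Final grid:
  0 0 0 0 7
  0 0 1 0 6
  0 0 2 0 0
  0 0 0 0 0
Max pheromone 7 at (0,4)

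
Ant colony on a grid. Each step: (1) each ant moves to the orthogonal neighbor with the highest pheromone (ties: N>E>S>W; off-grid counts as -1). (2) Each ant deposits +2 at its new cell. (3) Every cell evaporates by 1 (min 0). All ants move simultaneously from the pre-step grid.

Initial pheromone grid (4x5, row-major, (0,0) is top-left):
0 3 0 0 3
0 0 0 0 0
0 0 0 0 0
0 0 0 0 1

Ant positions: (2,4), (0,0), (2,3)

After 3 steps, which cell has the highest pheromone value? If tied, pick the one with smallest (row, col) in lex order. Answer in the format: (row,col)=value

Step 1: ant0:(2,4)->S->(3,4) | ant1:(0,0)->E->(0,1) | ant2:(2,3)->N->(1,3)
  grid max=4 at (0,1)
Step 2: ant0:(3,4)->N->(2,4) | ant1:(0,1)->E->(0,2) | ant2:(1,3)->N->(0,3)
  grid max=3 at (0,1)
Step 3: ant0:(2,4)->S->(3,4) | ant1:(0,2)->W->(0,1) | ant2:(0,3)->E->(0,4)
  grid max=4 at (0,1)
Final grid:
  0 4 0 0 2
  0 0 0 0 0
  0 0 0 0 0
  0 0 0 0 2
Max pheromone 4 at (0,1)

Answer: (0,1)=4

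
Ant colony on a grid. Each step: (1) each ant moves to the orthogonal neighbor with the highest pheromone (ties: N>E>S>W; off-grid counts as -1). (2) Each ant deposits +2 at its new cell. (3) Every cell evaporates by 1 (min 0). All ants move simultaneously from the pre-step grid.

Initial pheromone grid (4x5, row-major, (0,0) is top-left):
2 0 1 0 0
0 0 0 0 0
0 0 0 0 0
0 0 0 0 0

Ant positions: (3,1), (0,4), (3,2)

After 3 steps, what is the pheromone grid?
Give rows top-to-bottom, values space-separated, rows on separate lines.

After step 1: ants at (2,1),(1,4),(2,2)
  1 0 0 0 0
  0 0 0 0 1
  0 1 1 0 0
  0 0 0 0 0
After step 2: ants at (2,2),(0,4),(2,1)
  0 0 0 0 1
  0 0 0 0 0
  0 2 2 0 0
  0 0 0 0 0
After step 3: ants at (2,1),(1,4),(2,2)
  0 0 0 0 0
  0 0 0 0 1
  0 3 3 0 0
  0 0 0 0 0

0 0 0 0 0
0 0 0 0 1
0 3 3 0 0
0 0 0 0 0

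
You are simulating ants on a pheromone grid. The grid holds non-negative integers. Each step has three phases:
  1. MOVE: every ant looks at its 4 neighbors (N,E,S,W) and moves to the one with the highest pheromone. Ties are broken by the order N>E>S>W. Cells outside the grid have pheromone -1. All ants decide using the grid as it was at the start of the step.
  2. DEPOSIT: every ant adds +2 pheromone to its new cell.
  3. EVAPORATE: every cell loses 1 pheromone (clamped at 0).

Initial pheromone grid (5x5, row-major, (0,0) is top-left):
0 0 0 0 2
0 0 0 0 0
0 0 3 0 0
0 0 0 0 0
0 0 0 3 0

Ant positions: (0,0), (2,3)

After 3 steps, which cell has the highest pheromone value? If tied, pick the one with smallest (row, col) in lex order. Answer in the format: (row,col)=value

Step 1: ant0:(0,0)->E->(0,1) | ant1:(2,3)->W->(2,2)
  grid max=4 at (2,2)
Step 2: ant0:(0,1)->E->(0,2) | ant1:(2,2)->N->(1,2)
  grid max=3 at (2,2)
Step 3: ant0:(0,2)->S->(1,2) | ant1:(1,2)->S->(2,2)
  grid max=4 at (2,2)
Final grid:
  0 0 0 0 0
  0 0 2 0 0
  0 0 4 0 0
  0 0 0 0 0
  0 0 0 0 0
Max pheromone 4 at (2,2)

Answer: (2,2)=4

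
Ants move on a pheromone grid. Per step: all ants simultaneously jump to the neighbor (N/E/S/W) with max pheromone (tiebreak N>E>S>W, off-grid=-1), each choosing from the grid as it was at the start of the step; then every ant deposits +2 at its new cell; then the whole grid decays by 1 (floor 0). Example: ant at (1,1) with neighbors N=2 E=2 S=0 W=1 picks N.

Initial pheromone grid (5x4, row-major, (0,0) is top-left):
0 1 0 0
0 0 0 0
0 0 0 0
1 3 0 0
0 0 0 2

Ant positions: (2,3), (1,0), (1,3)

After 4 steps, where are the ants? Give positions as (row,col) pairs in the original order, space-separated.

Step 1: ant0:(2,3)->N->(1,3) | ant1:(1,0)->N->(0,0) | ant2:(1,3)->N->(0,3)
  grid max=2 at (3,1)
Step 2: ant0:(1,3)->N->(0,3) | ant1:(0,0)->E->(0,1) | ant2:(0,3)->S->(1,3)
  grid max=2 at (0,3)
Step 3: ant0:(0,3)->S->(1,3) | ant1:(0,1)->E->(0,2) | ant2:(1,3)->N->(0,3)
  grid max=3 at (0,3)
Step 4: ant0:(1,3)->N->(0,3) | ant1:(0,2)->E->(0,3) | ant2:(0,3)->S->(1,3)
  grid max=6 at (0,3)

(0,3) (0,3) (1,3)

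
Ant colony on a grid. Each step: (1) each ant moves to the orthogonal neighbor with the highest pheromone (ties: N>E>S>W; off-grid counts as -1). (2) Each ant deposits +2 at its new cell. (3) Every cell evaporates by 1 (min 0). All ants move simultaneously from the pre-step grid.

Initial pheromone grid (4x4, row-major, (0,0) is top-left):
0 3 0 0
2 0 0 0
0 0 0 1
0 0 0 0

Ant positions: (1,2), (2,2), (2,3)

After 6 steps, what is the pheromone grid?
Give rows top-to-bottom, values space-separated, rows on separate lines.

After step 1: ants at (0,2),(2,3),(1,3)
  0 2 1 0
  1 0 0 1
  0 0 0 2
  0 0 0 0
After step 2: ants at (0,1),(1,3),(2,3)
  0 3 0 0
  0 0 0 2
  0 0 0 3
  0 0 0 0
After step 3: ants at (0,2),(2,3),(1,3)
  0 2 1 0
  0 0 0 3
  0 0 0 4
  0 0 0 0
After step 4: ants at (0,1),(1,3),(2,3)
  0 3 0 0
  0 0 0 4
  0 0 0 5
  0 0 0 0
After step 5: ants at (0,2),(2,3),(1,3)
  0 2 1 0
  0 0 0 5
  0 0 0 6
  0 0 0 0
After step 6: ants at (0,1),(1,3),(2,3)
  0 3 0 0
  0 0 0 6
  0 0 0 7
  0 0 0 0

0 3 0 0
0 0 0 6
0 0 0 7
0 0 0 0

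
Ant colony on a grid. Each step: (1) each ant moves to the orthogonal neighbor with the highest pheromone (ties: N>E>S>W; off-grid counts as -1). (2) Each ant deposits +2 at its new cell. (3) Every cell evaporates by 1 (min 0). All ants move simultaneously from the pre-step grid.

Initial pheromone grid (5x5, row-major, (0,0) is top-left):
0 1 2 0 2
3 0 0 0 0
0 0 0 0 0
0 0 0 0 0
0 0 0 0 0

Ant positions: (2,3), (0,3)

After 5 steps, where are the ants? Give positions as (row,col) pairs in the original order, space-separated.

Step 1: ant0:(2,3)->N->(1,3) | ant1:(0,3)->E->(0,4)
  grid max=3 at (0,4)
Step 2: ant0:(1,3)->N->(0,3) | ant1:(0,4)->S->(1,4)
  grid max=2 at (0,4)
Step 3: ant0:(0,3)->E->(0,4) | ant1:(1,4)->N->(0,4)
  grid max=5 at (0,4)
Step 4: ant0:(0,4)->S->(1,4) | ant1:(0,4)->S->(1,4)
  grid max=4 at (0,4)
Step 5: ant0:(1,4)->N->(0,4) | ant1:(1,4)->N->(0,4)
  grid max=7 at (0,4)

(0,4) (0,4)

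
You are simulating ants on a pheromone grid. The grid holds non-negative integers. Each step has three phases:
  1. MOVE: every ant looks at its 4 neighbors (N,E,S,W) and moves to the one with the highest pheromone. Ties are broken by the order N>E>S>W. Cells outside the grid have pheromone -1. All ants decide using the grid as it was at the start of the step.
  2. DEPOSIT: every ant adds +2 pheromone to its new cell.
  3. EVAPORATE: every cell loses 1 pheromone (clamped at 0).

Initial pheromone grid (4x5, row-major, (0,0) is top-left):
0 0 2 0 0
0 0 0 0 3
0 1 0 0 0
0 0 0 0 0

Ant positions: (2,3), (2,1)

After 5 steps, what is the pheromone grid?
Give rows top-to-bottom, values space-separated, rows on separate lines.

After step 1: ants at (1,3),(1,1)
  0 0 1 0 0
  0 1 0 1 2
  0 0 0 0 0
  0 0 0 0 0
After step 2: ants at (1,4),(0,1)
  0 1 0 0 0
  0 0 0 0 3
  0 0 0 0 0
  0 0 0 0 0
After step 3: ants at (0,4),(0,2)
  0 0 1 0 1
  0 0 0 0 2
  0 0 0 0 0
  0 0 0 0 0
After step 4: ants at (1,4),(0,3)
  0 0 0 1 0
  0 0 0 0 3
  0 0 0 0 0
  0 0 0 0 0
After step 5: ants at (0,4),(0,4)
  0 0 0 0 3
  0 0 0 0 2
  0 0 0 0 0
  0 0 0 0 0

0 0 0 0 3
0 0 0 0 2
0 0 0 0 0
0 0 0 0 0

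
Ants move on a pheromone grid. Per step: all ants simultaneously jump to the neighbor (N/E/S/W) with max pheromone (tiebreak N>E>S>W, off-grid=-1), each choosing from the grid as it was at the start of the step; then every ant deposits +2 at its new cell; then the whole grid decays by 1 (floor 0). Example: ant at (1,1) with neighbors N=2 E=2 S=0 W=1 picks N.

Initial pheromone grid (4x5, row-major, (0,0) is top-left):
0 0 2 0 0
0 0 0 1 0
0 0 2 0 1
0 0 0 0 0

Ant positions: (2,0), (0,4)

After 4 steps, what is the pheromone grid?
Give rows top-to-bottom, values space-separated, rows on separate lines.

After step 1: ants at (1,0),(1,4)
  0 0 1 0 0
  1 0 0 0 1
  0 0 1 0 0
  0 0 0 0 0
After step 2: ants at (0,0),(0,4)
  1 0 0 0 1
  0 0 0 0 0
  0 0 0 0 0
  0 0 0 0 0
After step 3: ants at (0,1),(1,4)
  0 1 0 0 0
  0 0 0 0 1
  0 0 0 0 0
  0 0 0 0 0
After step 4: ants at (0,2),(0,4)
  0 0 1 0 1
  0 0 0 0 0
  0 0 0 0 0
  0 0 0 0 0

0 0 1 0 1
0 0 0 0 0
0 0 0 0 0
0 0 0 0 0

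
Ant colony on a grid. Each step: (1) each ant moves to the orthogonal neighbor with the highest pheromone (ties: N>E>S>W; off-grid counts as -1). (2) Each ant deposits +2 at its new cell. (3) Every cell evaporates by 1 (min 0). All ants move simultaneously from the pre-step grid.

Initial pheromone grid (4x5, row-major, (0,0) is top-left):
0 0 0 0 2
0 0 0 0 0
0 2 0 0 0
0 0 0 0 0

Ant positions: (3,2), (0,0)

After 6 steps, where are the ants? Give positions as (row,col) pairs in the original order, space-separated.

Step 1: ant0:(3,2)->N->(2,2) | ant1:(0,0)->E->(0,1)
  grid max=1 at (0,1)
Step 2: ant0:(2,2)->W->(2,1) | ant1:(0,1)->E->(0,2)
  grid max=2 at (2,1)
Step 3: ant0:(2,1)->N->(1,1) | ant1:(0,2)->E->(0,3)
  grid max=1 at (0,3)
Step 4: ant0:(1,1)->S->(2,1) | ant1:(0,3)->E->(0,4)
  grid max=2 at (2,1)
Step 5: ant0:(2,1)->N->(1,1) | ant1:(0,4)->S->(1,4)
  grid max=1 at (1,1)
Step 6: ant0:(1,1)->S->(2,1) | ant1:(1,4)->N->(0,4)
  grid max=2 at (2,1)

(2,1) (0,4)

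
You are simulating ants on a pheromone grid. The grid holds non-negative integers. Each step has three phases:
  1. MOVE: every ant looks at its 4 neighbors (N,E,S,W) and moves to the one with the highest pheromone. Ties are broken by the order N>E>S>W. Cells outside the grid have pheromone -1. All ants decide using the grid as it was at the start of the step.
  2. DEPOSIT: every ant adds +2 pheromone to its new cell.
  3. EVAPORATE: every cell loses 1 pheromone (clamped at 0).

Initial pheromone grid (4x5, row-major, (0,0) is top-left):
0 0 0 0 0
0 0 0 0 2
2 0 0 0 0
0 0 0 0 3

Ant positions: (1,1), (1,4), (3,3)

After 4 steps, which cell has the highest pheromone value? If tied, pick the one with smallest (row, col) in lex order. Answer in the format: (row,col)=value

Step 1: ant0:(1,1)->N->(0,1) | ant1:(1,4)->N->(0,4) | ant2:(3,3)->E->(3,4)
  grid max=4 at (3,4)
Step 2: ant0:(0,1)->E->(0,2) | ant1:(0,4)->S->(1,4) | ant2:(3,4)->N->(2,4)
  grid max=3 at (3,4)
Step 3: ant0:(0,2)->E->(0,3) | ant1:(1,4)->S->(2,4) | ant2:(2,4)->S->(3,4)
  grid max=4 at (3,4)
Step 4: ant0:(0,3)->E->(0,4) | ant1:(2,4)->S->(3,4) | ant2:(3,4)->N->(2,4)
  grid max=5 at (3,4)
Final grid:
  0 0 0 0 1
  0 0 0 0 0
  0 0 0 0 3
  0 0 0 0 5
Max pheromone 5 at (3,4)

Answer: (3,4)=5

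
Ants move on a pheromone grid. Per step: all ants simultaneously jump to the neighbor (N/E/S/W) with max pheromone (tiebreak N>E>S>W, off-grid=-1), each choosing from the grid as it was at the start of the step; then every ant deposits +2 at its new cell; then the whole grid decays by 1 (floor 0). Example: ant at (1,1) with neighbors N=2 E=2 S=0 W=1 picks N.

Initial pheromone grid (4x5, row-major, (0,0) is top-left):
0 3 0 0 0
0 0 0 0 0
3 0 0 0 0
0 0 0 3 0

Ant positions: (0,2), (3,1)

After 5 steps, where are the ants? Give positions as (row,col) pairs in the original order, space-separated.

Step 1: ant0:(0,2)->W->(0,1) | ant1:(3,1)->N->(2,1)
  grid max=4 at (0,1)
Step 2: ant0:(0,1)->E->(0,2) | ant1:(2,1)->W->(2,0)
  grid max=3 at (0,1)
Step 3: ant0:(0,2)->W->(0,1) | ant1:(2,0)->N->(1,0)
  grid max=4 at (0,1)
Step 4: ant0:(0,1)->E->(0,2) | ant1:(1,0)->S->(2,0)
  grid max=3 at (0,1)
Step 5: ant0:(0,2)->W->(0,1) | ant1:(2,0)->N->(1,0)
  grid max=4 at (0,1)

(0,1) (1,0)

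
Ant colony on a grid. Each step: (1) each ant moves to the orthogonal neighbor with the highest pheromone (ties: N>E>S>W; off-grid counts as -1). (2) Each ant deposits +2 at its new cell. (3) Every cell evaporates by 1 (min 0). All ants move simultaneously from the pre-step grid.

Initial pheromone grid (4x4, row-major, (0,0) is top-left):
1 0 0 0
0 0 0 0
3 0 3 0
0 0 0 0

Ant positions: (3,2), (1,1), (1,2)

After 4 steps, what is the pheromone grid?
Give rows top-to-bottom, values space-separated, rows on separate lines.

After step 1: ants at (2,2),(0,1),(2,2)
  0 1 0 0
  0 0 0 0
  2 0 6 0
  0 0 0 0
After step 2: ants at (1,2),(0,2),(1,2)
  0 0 1 0
  0 0 3 0
  1 0 5 0
  0 0 0 0
After step 3: ants at (2,2),(1,2),(2,2)
  0 0 0 0
  0 0 4 0
  0 0 8 0
  0 0 0 0
After step 4: ants at (1,2),(2,2),(1,2)
  0 0 0 0
  0 0 7 0
  0 0 9 0
  0 0 0 0

0 0 0 0
0 0 7 0
0 0 9 0
0 0 0 0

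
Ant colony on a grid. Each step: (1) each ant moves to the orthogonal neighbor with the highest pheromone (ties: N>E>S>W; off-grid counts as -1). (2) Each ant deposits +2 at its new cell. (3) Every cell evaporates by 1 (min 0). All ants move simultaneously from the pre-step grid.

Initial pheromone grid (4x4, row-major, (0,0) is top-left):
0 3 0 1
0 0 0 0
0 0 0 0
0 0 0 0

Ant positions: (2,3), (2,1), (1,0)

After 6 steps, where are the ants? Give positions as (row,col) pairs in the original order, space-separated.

Step 1: ant0:(2,3)->N->(1,3) | ant1:(2,1)->N->(1,1) | ant2:(1,0)->N->(0,0)
  grid max=2 at (0,1)
Step 2: ant0:(1,3)->N->(0,3) | ant1:(1,1)->N->(0,1) | ant2:(0,0)->E->(0,1)
  grid max=5 at (0,1)
Step 3: ant0:(0,3)->S->(1,3) | ant1:(0,1)->E->(0,2) | ant2:(0,1)->E->(0,2)
  grid max=4 at (0,1)
Step 4: ant0:(1,3)->N->(0,3) | ant1:(0,2)->W->(0,1) | ant2:(0,2)->W->(0,1)
  grid max=7 at (0,1)
Step 5: ant0:(0,3)->W->(0,2) | ant1:(0,1)->E->(0,2) | ant2:(0,1)->E->(0,2)
  grid max=7 at (0,2)
Step 6: ant0:(0,2)->W->(0,1) | ant1:(0,2)->W->(0,1) | ant2:(0,2)->W->(0,1)
  grid max=11 at (0,1)

(0,1) (0,1) (0,1)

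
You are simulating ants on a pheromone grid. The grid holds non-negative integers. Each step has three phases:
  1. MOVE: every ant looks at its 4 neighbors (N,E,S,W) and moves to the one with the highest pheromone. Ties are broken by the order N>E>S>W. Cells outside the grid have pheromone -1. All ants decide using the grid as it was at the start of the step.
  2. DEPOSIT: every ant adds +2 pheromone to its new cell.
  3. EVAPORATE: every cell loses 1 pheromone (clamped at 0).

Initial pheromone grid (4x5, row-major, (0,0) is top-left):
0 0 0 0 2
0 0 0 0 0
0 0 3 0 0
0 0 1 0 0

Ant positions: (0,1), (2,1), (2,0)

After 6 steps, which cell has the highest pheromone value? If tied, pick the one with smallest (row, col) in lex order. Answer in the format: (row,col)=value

Step 1: ant0:(0,1)->E->(0,2) | ant1:(2,1)->E->(2,2) | ant2:(2,0)->N->(1,0)
  grid max=4 at (2,2)
Step 2: ant0:(0,2)->E->(0,3) | ant1:(2,2)->N->(1,2) | ant2:(1,0)->N->(0,0)
  grid max=3 at (2,2)
Step 3: ant0:(0,3)->E->(0,4) | ant1:(1,2)->S->(2,2) | ant2:(0,0)->E->(0,1)
  grid max=4 at (2,2)
Step 4: ant0:(0,4)->S->(1,4) | ant1:(2,2)->N->(1,2) | ant2:(0,1)->E->(0,2)
  grid max=3 at (2,2)
Step 5: ant0:(1,4)->N->(0,4) | ant1:(1,2)->S->(2,2) | ant2:(0,2)->S->(1,2)
  grid max=4 at (2,2)
Step 6: ant0:(0,4)->S->(1,4) | ant1:(2,2)->N->(1,2) | ant2:(1,2)->S->(2,2)
  grid max=5 at (2,2)
Final grid:
  0 0 0 0 0
  0 0 3 0 1
  0 0 5 0 0
  0 0 0 0 0
Max pheromone 5 at (2,2)

Answer: (2,2)=5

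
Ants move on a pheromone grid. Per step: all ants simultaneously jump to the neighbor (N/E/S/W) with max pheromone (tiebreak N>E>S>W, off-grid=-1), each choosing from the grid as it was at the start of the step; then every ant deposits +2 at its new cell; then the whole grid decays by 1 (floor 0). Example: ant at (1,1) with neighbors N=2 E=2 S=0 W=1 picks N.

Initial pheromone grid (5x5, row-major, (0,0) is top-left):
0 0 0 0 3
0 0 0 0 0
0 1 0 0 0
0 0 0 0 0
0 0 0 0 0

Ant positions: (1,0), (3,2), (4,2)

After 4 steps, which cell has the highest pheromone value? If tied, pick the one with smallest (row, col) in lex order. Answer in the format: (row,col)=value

Answer: (2,2)=4

Derivation:
Step 1: ant0:(1,0)->N->(0,0) | ant1:(3,2)->N->(2,2) | ant2:(4,2)->N->(3,2)
  grid max=2 at (0,4)
Step 2: ant0:(0,0)->E->(0,1) | ant1:(2,2)->S->(3,2) | ant2:(3,2)->N->(2,2)
  grid max=2 at (2,2)
Step 3: ant0:(0,1)->E->(0,2) | ant1:(3,2)->N->(2,2) | ant2:(2,2)->S->(3,2)
  grid max=3 at (2,2)
Step 4: ant0:(0,2)->E->(0,3) | ant1:(2,2)->S->(3,2) | ant2:(3,2)->N->(2,2)
  grid max=4 at (2,2)
Final grid:
  0 0 0 1 0
  0 0 0 0 0
  0 0 4 0 0
  0 0 4 0 0
  0 0 0 0 0
Max pheromone 4 at (2,2)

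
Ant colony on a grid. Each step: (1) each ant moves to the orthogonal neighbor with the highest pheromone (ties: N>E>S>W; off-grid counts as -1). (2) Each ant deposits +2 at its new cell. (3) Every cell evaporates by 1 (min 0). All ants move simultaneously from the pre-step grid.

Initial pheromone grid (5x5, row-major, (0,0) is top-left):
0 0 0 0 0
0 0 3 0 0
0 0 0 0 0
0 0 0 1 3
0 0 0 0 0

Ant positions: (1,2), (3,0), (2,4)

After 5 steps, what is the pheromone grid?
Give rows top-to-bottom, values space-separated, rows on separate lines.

After step 1: ants at (0,2),(2,0),(3,4)
  0 0 1 0 0
  0 0 2 0 0
  1 0 0 0 0
  0 0 0 0 4
  0 0 0 0 0
After step 2: ants at (1,2),(1,0),(2,4)
  0 0 0 0 0
  1 0 3 0 0
  0 0 0 0 1
  0 0 0 0 3
  0 0 0 0 0
After step 3: ants at (0,2),(0,0),(3,4)
  1 0 1 0 0
  0 0 2 0 0
  0 0 0 0 0
  0 0 0 0 4
  0 0 0 0 0
After step 4: ants at (1,2),(0,1),(2,4)
  0 1 0 0 0
  0 0 3 0 0
  0 0 0 0 1
  0 0 0 0 3
  0 0 0 0 0
After step 5: ants at (0,2),(0,2),(3,4)
  0 0 3 0 0
  0 0 2 0 0
  0 0 0 0 0
  0 0 0 0 4
  0 0 0 0 0

0 0 3 0 0
0 0 2 0 0
0 0 0 0 0
0 0 0 0 4
0 0 0 0 0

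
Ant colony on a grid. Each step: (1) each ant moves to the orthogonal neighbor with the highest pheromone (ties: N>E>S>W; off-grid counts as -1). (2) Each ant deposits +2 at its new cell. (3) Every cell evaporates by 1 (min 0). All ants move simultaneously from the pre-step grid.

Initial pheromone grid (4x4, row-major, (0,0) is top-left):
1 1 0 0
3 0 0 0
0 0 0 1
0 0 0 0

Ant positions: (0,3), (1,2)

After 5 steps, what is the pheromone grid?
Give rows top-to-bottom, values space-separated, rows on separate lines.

After step 1: ants at (1,3),(0,2)
  0 0 1 0
  2 0 0 1
  0 0 0 0
  0 0 0 0
After step 2: ants at (0,3),(0,3)
  0 0 0 3
  1 0 0 0
  0 0 0 0
  0 0 0 0
After step 3: ants at (1,3),(1,3)
  0 0 0 2
  0 0 0 3
  0 0 0 0
  0 0 0 0
After step 4: ants at (0,3),(0,3)
  0 0 0 5
  0 0 0 2
  0 0 0 0
  0 0 0 0
After step 5: ants at (1,3),(1,3)
  0 0 0 4
  0 0 0 5
  0 0 0 0
  0 0 0 0

0 0 0 4
0 0 0 5
0 0 0 0
0 0 0 0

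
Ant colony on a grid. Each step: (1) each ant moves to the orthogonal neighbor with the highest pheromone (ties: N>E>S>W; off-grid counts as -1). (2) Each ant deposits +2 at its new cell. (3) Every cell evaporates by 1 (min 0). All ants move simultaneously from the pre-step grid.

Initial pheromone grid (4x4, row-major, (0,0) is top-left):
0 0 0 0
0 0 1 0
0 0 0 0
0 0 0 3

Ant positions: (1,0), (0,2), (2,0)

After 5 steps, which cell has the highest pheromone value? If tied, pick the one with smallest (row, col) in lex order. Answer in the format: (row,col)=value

Step 1: ant0:(1,0)->N->(0,0) | ant1:(0,2)->S->(1,2) | ant2:(2,0)->N->(1,0)
  grid max=2 at (1,2)
Step 2: ant0:(0,0)->S->(1,0) | ant1:(1,2)->N->(0,2) | ant2:(1,0)->N->(0,0)
  grid max=2 at (0,0)
Step 3: ant0:(1,0)->N->(0,0) | ant1:(0,2)->S->(1,2) | ant2:(0,0)->S->(1,0)
  grid max=3 at (0,0)
Step 4: ant0:(0,0)->S->(1,0) | ant1:(1,2)->N->(0,2) | ant2:(1,0)->N->(0,0)
  grid max=4 at (0,0)
Step 5: ant0:(1,0)->N->(0,0) | ant1:(0,2)->S->(1,2) | ant2:(0,0)->S->(1,0)
  grid max=5 at (0,0)
Final grid:
  5 0 0 0
  5 0 2 0
  0 0 0 0
  0 0 0 0
Max pheromone 5 at (0,0)

Answer: (0,0)=5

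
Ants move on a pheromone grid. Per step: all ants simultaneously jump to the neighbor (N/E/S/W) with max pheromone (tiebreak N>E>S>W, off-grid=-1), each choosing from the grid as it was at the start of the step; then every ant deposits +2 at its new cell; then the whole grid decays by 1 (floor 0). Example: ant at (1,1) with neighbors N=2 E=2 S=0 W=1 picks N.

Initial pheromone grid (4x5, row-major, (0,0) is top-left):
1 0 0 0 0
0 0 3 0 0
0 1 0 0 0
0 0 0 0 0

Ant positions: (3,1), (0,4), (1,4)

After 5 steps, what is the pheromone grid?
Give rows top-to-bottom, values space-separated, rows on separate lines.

After step 1: ants at (2,1),(1,4),(0,4)
  0 0 0 0 1
  0 0 2 0 1
  0 2 0 0 0
  0 0 0 0 0
After step 2: ants at (1,1),(0,4),(1,4)
  0 0 0 0 2
  0 1 1 0 2
  0 1 0 0 0
  0 0 0 0 0
After step 3: ants at (1,2),(1,4),(0,4)
  0 0 0 0 3
  0 0 2 0 3
  0 0 0 0 0
  0 0 0 0 0
After step 4: ants at (0,2),(0,4),(1,4)
  0 0 1 0 4
  0 0 1 0 4
  0 0 0 0 0
  0 0 0 0 0
After step 5: ants at (1,2),(1,4),(0,4)
  0 0 0 0 5
  0 0 2 0 5
  0 0 0 0 0
  0 0 0 0 0

0 0 0 0 5
0 0 2 0 5
0 0 0 0 0
0 0 0 0 0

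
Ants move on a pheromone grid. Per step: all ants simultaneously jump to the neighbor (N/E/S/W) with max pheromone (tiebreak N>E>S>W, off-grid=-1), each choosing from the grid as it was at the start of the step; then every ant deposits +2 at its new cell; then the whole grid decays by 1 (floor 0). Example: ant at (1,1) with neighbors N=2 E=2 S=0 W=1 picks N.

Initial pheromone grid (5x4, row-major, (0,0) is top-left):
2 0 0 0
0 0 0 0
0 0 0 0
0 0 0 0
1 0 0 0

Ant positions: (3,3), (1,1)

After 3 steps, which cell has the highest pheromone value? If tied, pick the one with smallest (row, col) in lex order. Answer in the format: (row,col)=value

Step 1: ant0:(3,3)->N->(2,3) | ant1:(1,1)->N->(0,1)
  grid max=1 at (0,0)
Step 2: ant0:(2,3)->N->(1,3) | ant1:(0,1)->W->(0,0)
  grid max=2 at (0,0)
Step 3: ant0:(1,3)->N->(0,3) | ant1:(0,0)->E->(0,1)
  grid max=1 at (0,0)
Final grid:
  1 1 0 1
  0 0 0 0
  0 0 0 0
  0 0 0 0
  0 0 0 0
Max pheromone 1 at (0,0)

Answer: (0,0)=1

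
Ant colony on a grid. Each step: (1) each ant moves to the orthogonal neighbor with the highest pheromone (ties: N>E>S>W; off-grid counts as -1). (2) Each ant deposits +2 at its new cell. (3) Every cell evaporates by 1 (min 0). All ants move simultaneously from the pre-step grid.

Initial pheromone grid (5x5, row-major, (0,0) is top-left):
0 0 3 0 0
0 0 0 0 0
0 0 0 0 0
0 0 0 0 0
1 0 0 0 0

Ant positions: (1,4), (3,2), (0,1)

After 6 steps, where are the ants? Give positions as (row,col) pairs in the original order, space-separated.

Step 1: ant0:(1,4)->N->(0,4) | ant1:(3,2)->N->(2,2) | ant2:(0,1)->E->(0,2)
  grid max=4 at (0,2)
Step 2: ant0:(0,4)->S->(1,4) | ant1:(2,2)->N->(1,2) | ant2:(0,2)->E->(0,3)
  grid max=3 at (0,2)
Step 3: ant0:(1,4)->N->(0,4) | ant1:(1,2)->N->(0,2) | ant2:(0,3)->W->(0,2)
  grid max=6 at (0,2)
Step 4: ant0:(0,4)->S->(1,4) | ant1:(0,2)->E->(0,3) | ant2:(0,2)->E->(0,3)
  grid max=5 at (0,2)
Step 5: ant0:(1,4)->N->(0,4) | ant1:(0,3)->W->(0,2) | ant2:(0,3)->W->(0,2)
  grid max=8 at (0,2)
Step 6: ant0:(0,4)->W->(0,3) | ant1:(0,2)->E->(0,3) | ant2:(0,2)->E->(0,3)
  grid max=7 at (0,2)

(0,3) (0,3) (0,3)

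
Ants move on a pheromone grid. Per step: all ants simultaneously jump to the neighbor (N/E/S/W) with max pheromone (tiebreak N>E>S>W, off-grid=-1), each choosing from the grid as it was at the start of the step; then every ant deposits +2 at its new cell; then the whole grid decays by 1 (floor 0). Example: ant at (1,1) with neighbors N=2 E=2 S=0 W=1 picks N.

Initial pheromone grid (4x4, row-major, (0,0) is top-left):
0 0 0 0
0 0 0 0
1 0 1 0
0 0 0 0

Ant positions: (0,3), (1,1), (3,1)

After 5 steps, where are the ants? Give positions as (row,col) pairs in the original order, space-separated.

Step 1: ant0:(0,3)->S->(1,3) | ant1:(1,1)->N->(0,1) | ant2:(3,1)->N->(2,1)
  grid max=1 at (0,1)
Step 2: ant0:(1,3)->N->(0,3) | ant1:(0,1)->E->(0,2) | ant2:(2,1)->N->(1,1)
  grid max=1 at (0,2)
Step 3: ant0:(0,3)->W->(0,2) | ant1:(0,2)->E->(0,3) | ant2:(1,1)->N->(0,1)
  grid max=2 at (0,2)
Step 4: ant0:(0,2)->E->(0,3) | ant1:(0,3)->W->(0,2) | ant2:(0,1)->E->(0,2)
  grid max=5 at (0,2)
Step 5: ant0:(0,3)->W->(0,2) | ant1:(0,2)->E->(0,3) | ant2:(0,2)->E->(0,3)
  grid max=6 at (0,2)

(0,2) (0,3) (0,3)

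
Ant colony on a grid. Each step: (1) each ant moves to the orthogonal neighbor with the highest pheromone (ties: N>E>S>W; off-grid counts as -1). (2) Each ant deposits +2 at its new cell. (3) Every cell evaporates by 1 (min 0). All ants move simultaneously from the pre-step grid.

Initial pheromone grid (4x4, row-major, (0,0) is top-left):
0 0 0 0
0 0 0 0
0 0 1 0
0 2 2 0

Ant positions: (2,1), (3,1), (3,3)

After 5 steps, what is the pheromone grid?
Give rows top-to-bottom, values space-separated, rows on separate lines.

After step 1: ants at (3,1),(3,2),(3,2)
  0 0 0 0
  0 0 0 0
  0 0 0 0
  0 3 5 0
After step 2: ants at (3,2),(3,1),(3,1)
  0 0 0 0
  0 0 0 0
  0 0 0 0
  0 6 6 0
After step 3: ants at (3,1),(3,2),(3,2)
  0 0 0 0
  0 0 0 0
  0 0 0 0
  0 7 9 0
After step 4: ants at (3,2),(3,1),(3,1)
  0 0 0 0
  0 0 0 0
  0 0 0 0
  0 10 10 0
After step 5: ants at (3,1),(3,2),(3,2)
  0 0 0 0
  0 0 0 0
  0 0 0 0
  0 11 13 0

0 0 0 0
0 0 0 0
0 0 0 0
0 11 13 0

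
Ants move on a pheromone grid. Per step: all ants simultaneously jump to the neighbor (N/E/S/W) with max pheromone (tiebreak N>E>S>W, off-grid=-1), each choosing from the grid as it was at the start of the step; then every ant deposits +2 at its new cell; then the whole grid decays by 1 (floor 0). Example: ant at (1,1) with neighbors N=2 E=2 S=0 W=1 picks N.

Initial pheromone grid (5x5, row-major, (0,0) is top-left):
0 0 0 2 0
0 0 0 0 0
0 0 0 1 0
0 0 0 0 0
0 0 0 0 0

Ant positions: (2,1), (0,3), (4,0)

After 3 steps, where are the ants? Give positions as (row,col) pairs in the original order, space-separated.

Step 1: ant0:(2,1)->N->(1,1) | ant1:(0,3)->E->(0,4) | ant2:(4,0)->N->(3,0)
  grid max=1 at (0,3)
Step 2: ant0:(1,1)->N->(0,1) | ant1:(0,4)->W->(0,3) | ant2:(3,0)->N->(2,0)
  grid max=2 at (0,3)
Step 3: ant0:(0,1)->E->(0,2) | ant1:(0,3)->E->(0,4) | ant2:(2,0)->N->(1,0)
  grid max=1 at (0,2)

(0,2) (0,4) (1,0)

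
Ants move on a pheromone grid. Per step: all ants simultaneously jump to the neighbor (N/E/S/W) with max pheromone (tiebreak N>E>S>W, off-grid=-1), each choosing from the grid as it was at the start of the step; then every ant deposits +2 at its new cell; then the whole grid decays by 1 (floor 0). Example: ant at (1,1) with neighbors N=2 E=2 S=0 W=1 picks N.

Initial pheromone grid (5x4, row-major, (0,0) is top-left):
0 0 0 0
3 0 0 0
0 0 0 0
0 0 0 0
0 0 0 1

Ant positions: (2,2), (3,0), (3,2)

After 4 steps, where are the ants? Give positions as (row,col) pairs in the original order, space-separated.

Step 1: ant0:(2,2)->N->(1,2) | ant1:(3,0)->N->(2,0) | ant2:(3,2)->N->(2,2)
  grid max=2 at (1,0)
Step 2: ant0:(1,2)->S->(2,2) | ant1:(2,0)->N->(1,0) | ant2:(2,2)->N->(1,2)
  grid max=3 at (1,0)
Step 3: ant0:(2,2)->N->(1,2) | ant1:(1,0)->N->(0,0) | ant2:(1,2)->S->(2,2)
  grid max=3 at (1,2)
Step 4: ant0:(1,2)->S->(2,2) | ant1:(0,0)->S->(1,0) | ant2:(2,2)->N->(1,2)
  grid max=4 at (1,2)

(2,2) (1,0) (1,2)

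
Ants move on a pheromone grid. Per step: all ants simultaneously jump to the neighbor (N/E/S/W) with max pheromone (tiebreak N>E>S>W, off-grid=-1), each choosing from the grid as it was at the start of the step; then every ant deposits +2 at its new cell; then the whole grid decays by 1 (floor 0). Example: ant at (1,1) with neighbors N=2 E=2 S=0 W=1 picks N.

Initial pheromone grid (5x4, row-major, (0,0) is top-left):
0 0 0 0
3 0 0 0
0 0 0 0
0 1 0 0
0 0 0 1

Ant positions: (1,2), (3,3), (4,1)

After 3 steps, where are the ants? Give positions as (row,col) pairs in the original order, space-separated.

Step 1: ant0:(1,2)->N->(0,2) | ant1:(3,3)->S->(4,3) | ant2:(4,1)->N->(3,1)
  grid max=2 at (1,0)
Step 2: ant0:(0,2)->E->(0,3) | ant1:(4,3)->N->(3,3) | ant2:(3,1)->N->(2,1)
  grid max=1 at (0,3)
Step 3: ant0:(0,3)->S->(1,3) | ant1:(3,3)->S->(4,3) | ant2:(2,1)->S->(3,1)
  grid max=2 at (3,1)

(1,3) (4,3) (3,1)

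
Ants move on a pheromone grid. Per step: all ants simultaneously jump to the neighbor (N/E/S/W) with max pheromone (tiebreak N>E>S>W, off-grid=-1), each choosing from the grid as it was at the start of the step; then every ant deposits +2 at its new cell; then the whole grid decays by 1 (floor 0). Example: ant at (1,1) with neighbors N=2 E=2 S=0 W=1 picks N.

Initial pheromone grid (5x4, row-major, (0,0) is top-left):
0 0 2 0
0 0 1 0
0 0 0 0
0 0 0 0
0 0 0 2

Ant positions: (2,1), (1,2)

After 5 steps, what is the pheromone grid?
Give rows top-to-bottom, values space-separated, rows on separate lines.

After step 1: ants at (1,1),(0,2)
  0 0 3 0
  0 1 0 0
  0 0 0 0
  0 0 0 0
  0 0 0 1
After step 2: ants at (0,1),(0,3)
  0 1 2 1
  0 0 0 0
  0 0 0 0
  0 0 0 0
  0 0 0 0
After step 3: ants at (0,2),(0,2)
  0 0 5 0
  0 0 0 0
  0 0 0 0
  0 0 0 0
  0 0 0 0
After step 4: ants at (0,3),(0,3)
  0 0 4 3
  0 0 0 0
  0 0 0 0
  0 0 0 0
  0 0 0 0
After step 5: ants at (0,2),(0,2)
  0 0 7 2
  0 0 0 0
  0 0 0 0
  0 0 0 0
  0 0 0 0

0 0 7 2
0 0 0 0
0 0 0 0
0 0 0 0
0 0 0 0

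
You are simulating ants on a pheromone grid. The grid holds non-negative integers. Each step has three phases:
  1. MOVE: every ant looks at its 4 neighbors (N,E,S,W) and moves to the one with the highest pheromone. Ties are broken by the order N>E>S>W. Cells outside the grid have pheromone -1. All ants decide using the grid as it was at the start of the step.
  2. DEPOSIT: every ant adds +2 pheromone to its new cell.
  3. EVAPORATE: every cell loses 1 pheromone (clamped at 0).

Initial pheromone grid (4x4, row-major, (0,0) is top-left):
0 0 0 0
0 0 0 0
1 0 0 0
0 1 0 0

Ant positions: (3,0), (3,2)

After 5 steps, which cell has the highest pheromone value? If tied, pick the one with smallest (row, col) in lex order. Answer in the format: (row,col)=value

Answer: (2,0)=2

Derivation:
Step 1: ant0:(3,0)->N->(2,0) | ant1:(3,2)->W->(3,1)
  grid max=2 at (2,0)
Step 2: ant0:(2,0)->N->(1,0) | ant1:(3,1)->N->(2,1)
  grid max=1 at (1,0)
Step 3: ant0:(1,0)->S->(2,0) | ant1:(2,1)->S->(3,1)
  grid max=2 at (2,0)
Step 4: ant0:(2,0)->N->(1,0) | ant1:(3,1)->N->(2,1)
  grid max=1 at (1,0)
Step 5: ant0:(1,0)->S->(2,0) | ant1:(2,1)->S->(3,1)
  grid max=2 at (2,0)
Final grid:
  0 0 0 0
  0 0 0 0
  2 0 0 0
  0 2 0 0
Max pheromone 2 at (2,0)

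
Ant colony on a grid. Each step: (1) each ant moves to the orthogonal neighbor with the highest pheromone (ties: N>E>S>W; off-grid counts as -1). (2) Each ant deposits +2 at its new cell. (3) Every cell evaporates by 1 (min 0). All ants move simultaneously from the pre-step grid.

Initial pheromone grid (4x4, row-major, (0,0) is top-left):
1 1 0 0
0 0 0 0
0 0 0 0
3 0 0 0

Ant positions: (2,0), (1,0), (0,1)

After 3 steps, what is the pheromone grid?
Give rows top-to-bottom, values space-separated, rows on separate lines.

After step 1: ants at (3,0),(0,0),(0,0)
  4 0 0 0
  0 0 0 0
  0 0 0 0
  4 0 0 0
After step 2: ants at (2,0),(0,1),(0,1)
  3 3 0 0
  0 0 0 0
  1 0 0 0
  3 0 0 0
After step 3: ants at (3,0),(0,0),(0,0)
  6 2 0 0
  0 0 0 0
  0 0 0 0
  4 0 0 0

6 2 0 0
0 0 0 0
0 0 0 0
4 0 0 0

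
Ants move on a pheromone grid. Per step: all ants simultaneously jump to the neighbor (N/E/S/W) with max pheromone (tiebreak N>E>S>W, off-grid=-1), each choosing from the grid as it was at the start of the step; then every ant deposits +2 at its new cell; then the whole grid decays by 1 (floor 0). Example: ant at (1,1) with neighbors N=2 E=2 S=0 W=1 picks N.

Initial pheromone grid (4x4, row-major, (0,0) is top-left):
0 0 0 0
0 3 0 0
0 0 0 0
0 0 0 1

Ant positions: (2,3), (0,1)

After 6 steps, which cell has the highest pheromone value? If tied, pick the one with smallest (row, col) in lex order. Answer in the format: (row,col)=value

Step 1: ant0:(2,3)->S->(3,3) | ant1:(0,1)->S->(1,1)
  grid max=4 at (1,1)
Step 2: ant0:(3,3)->N->(2,3) | ant1:(1,1)->N->(0,1)
  grid max=3 at (1,1)
Step 3: ant0:(2,3)->S->(3,3) | ant1:(0,1)->S->(1,1)
  grid max=4 at (1,1)
Step 4: ant0:(3,3)->N->(2,3) | ant1:(1,1)->N->(0,1)
  grid max=3 at (1,1)
Step 5: ant0:(2,3)->S->(3,3) | ant1:(0,1)->S->(1,1)
  grid max=4 at (1,1)
Step 6: ant0:(3,3)->N->(2,3) | ant1:(1,1)->N->(0,1)
  grid max=3 at (1,1)
Final grid:
  0 1 0 0
  0 3 0 0
  0 0 0 1
  0 0 0 1
Max pheromone 3 at (1,1)

Answer: (1,1)=3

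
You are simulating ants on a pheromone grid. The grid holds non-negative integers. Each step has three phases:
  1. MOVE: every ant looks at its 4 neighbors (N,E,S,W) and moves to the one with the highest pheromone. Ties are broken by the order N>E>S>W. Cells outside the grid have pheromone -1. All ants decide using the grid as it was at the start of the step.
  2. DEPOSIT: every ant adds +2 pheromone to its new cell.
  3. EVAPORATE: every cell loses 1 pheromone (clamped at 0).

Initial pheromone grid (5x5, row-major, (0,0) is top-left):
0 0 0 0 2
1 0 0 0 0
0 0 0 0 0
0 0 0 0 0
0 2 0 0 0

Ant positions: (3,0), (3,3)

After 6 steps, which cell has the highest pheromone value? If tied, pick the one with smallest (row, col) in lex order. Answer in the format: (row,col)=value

Step 1: ant0:(3,0)->N->(2,0) | ant1:(3,3)->N->(2,3)
  grid max=1 at (0,4)
Step 2: ant0:(2,0)->N->(1,0) | ant1:(2,3)->N->(1,3)
  grid max=1 at (1,0)
Step 3: ant0:(1,0)->N->(0,0) | ant1:(1,3)->N->(0,3)
  grid max=1 at (0,0)
Step 4: ant0:(0,0)->E->(0,1) | ant1:(0,3)->E->(0,4)
  grid max=1 at (0,1)
Step 5: ant0:(0,1)->E->(0,2) | ant1:(0,4)->S->(1,4)
  grid max=1 at (0,2)
Step 6: ant0:(0,2)->E->(0,3) | ant1:(1,4)->N->(0,4)
  grid max=1 at (0,3)
Final grid:
  0 0 0 1 1
  0 0 0 0 0
  0 0 0 0 0
  0 0 0 0 0
  0 0 0 0 0
Max pheromone 1 at (0,3)

Answer: (0,3)=1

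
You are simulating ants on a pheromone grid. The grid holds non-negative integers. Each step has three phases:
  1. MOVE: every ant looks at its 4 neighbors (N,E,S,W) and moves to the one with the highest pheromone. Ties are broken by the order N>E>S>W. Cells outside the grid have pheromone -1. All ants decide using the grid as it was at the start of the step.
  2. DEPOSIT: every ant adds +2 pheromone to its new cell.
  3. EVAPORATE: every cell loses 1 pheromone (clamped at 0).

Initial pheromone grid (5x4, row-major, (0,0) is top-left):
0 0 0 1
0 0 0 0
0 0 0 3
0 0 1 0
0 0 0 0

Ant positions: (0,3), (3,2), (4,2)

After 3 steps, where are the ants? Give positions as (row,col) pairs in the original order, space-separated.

Step 1: ant0:(0,3)->S->(1,3) | ant1:(3,2)->N->(2,2) | ant2:(4,2)->N->(3,2)
  grid max=2 at (2,3)
Step 2: ant0:(1,3)->S->(2,3) | ant1:(2,2)->E->(2,3) | ant2:(3,2)->N->(2,2)
  grid max=5 at (2,3)
Step 3: ant0:(2,3)->W->(2,2) | ant1:(2,3)->W->(2,2) | ant2:(2,2)->E->(2,3)
  grid max=6 at (2,3)

(2,2) (2,2) (2,3)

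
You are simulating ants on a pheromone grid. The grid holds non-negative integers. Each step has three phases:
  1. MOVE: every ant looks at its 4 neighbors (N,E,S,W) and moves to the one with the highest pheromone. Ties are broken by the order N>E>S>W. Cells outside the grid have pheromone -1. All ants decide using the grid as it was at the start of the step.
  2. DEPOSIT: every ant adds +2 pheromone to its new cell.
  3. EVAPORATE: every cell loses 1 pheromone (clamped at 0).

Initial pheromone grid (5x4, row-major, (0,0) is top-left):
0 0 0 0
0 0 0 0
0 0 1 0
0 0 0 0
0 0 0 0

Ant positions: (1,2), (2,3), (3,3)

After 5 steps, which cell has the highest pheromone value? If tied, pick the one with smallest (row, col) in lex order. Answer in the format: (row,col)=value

Answer: (2,2)=12

Derivation:
Step 1: ant0:(1,2)->S->(2,2) | ant1:(2,3)->W->(2,2) | ant2:(3,3)->N->(2,3)
  grid max=4 at (2,2)
Step 2: ant0:(2,2)->E->(2,3) | ant1:(2,2)->E->(2,3) | ant2:(2,3)->W->(2,2)
  grid max=5 at (2,2)
Step 3: ant0:(2,3)->W->(2,2) | ant1:(2,3)->W->(2,2) | ant2:(2,2)->E->(2,3)
  grid max=8 at (2,2)
Step 4: ant0:(2,2)->E->(2,3) | ant1:(2,2)->E->(2,3) | ant2:(2,3)->W->(2,2)
  grid max=9 at (2,2)
Step 5: ant0:(2,3)->W->(2,2) | ant1:(2,3)->W->(2,2) | ant2:(2,2)->E->(2,3)
  grid max=12 at (2,2)
Final grid:
  0 0 0 0
  0 0 0 0
  0 0 12 9
  0 0 0 0
  0 0 0 0
Max pheromone 12 at (2,2)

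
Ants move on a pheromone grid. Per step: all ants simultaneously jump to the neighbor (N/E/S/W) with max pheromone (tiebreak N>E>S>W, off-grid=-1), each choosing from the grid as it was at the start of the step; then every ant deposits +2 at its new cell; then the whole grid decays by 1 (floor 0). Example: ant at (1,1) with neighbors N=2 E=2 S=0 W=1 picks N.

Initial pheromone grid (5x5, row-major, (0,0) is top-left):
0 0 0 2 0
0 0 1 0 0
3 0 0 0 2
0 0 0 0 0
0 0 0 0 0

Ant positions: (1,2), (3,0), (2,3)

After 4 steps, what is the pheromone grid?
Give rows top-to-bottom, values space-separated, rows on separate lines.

After step 1: ants at (0,2),(2,0),(2,4)
  0 0 1 1 0
  0 0 0 0 0
  4 0 0 0 3
  0 0 0 0 0
  0 0 0 0 0
After step 2: ants at (0,3),(1,0),(1,4)
  0 0 0 2 0
  1 0 0 0 1
  3 0 0 0 2
  0 0 0 0 0
  0 0 0 0 0
After step 3: ants at (0,4),(2,0),(2,4)
  0 0 0 1 1
  0 0 0 0 0
  4 0 0 0 3
  0 0 0 0 0
  0 0 0 0 0
After step 4: ants at (0,3),(1,0),(1,4)
  0 0 0 2 0
  1 0 0 0 1
  3 0 0 0 2
  0 0 0 0 0
  0 0 0 0 0

0 0 0 2 0
1 0 0 0 1
3 0 0 0 2
0 0 0 0 0
0 0 0 0 0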